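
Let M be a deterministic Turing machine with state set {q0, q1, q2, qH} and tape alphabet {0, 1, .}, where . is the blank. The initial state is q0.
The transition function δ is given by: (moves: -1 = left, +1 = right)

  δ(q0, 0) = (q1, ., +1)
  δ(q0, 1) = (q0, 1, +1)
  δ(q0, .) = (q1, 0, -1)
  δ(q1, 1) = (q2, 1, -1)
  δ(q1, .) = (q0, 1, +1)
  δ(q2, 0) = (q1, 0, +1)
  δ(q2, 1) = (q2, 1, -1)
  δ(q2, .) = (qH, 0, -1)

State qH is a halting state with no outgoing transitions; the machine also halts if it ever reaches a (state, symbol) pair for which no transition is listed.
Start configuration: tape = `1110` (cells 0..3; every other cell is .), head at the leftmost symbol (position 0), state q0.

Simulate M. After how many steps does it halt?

state=q0 head=0 tape=[1]110..   (q0,1)→(q0,1,+1)
state=q0 head=1 tape=1[1]10..   (q0,1)→(q0,1,+1)
state=q0 head=2 tape=11[1]0..   (q0,1)→(q0,1,+1)
state=q0 head=3 tape=111[0]..   (q0,0)→(q1,.,+1)
state=q1 head=4 tape=111.[.].   (q1,.)→(q0,1,+1)
state=q0 head=5 tape=111.1[.]   (q0,.)→(q1,0,-1)
state=q1 head=4 tape=111.[1]0   (q1,1)→(q2,1,-1)
state=q2 head=3 tape=111[.]10   (q2,.)→(qH,0,-1)
state=qH head=2 tape=11[1]010
M halts after 8 transitions.

8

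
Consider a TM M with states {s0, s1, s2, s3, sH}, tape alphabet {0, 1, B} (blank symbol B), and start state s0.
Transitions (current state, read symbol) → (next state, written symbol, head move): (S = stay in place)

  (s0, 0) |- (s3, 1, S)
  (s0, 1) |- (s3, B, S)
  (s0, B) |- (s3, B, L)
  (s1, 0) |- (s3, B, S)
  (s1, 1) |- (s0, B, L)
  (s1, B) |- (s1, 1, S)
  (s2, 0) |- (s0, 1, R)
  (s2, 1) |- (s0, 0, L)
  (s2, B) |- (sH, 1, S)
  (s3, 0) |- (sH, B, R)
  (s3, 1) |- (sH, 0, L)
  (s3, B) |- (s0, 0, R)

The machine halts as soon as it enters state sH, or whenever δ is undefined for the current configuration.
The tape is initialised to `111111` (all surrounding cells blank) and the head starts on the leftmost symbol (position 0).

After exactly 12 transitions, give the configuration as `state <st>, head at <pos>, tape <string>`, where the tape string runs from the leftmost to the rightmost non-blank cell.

state s0, head at 6, tape 000000

state=s0 head=0 tape=[1]11111B   (s0,1)→(s3,B,S)
state=s3 head=0 tape=[B]11111B   (s3,B)→(s0,0,R)
state=s0 head=1 tape=0[1]1111B   (s0,1)→(s3,B,S)
state=s3 head=1 tape=0[B]1111B   (s3,B)→(s0,0,R)
state=s0 head=2 tape=00[1]111B   (s0,1)→(s3,B,S)
state=s3 head=2 tape=00[B]111B   (s3,B)→(s0,0,R)
state=s0 head=3 tape=000[1]11B   (s0,1)→(s3,B,S)
state=s3 head=3 tape=000[B]11B   (s3,B)→(s0,0,R)
state=s0 head=4 tape=0000[1]1B   (s0,1)→(s3,B,S)
state=s3 head=4 tape=0000[B]1B   (s3,B)→(s0,0,R)
state=s0 head=5 tape=00000[1]B   (s0,1)→(s3,B,S)
state=s3 head=5 tape=00000[B]B   (s3,B)→(s0,0,R)
state=s0 head=6 tape=000000[B]
After 12 steps: state s0, head at 6, tape 000000.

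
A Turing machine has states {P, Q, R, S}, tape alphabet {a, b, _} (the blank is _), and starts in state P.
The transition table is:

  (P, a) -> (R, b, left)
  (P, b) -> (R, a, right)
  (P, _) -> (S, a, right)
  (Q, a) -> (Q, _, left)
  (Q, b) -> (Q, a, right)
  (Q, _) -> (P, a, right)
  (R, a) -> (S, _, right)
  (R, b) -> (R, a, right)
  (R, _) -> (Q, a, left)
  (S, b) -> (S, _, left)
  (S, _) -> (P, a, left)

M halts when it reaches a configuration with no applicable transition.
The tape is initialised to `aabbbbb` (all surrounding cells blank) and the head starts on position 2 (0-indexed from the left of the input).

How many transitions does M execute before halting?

P | __aa[b]bbbb_   read b → write a, move right, go to R
R | __aaa[b]bbb_   read b → write a, move right, go to R
R | __aaaa[b]bb_   read b → write a, move right, go to R
R | __aaaaa[b]b_   read b → write a, move right, go to R
R | __aaaaaa[b]_   read b → write a, move right, go to R
R | __aaaaaaa[_]   read _ → write a, move left, go to Q
Q | __aaaaaa[a]a   read a → write _, move left, go to Q
Q | __aaaaa[a]_a   read a → write _, move left, go to Q
Q | __aaaa[a]__a   read a → write _, move left, go to Q
Q | __aaa[a]___a   read a → write _, move left, go to Q
Q | __aa[a]____a   read a → write _, move left, go to Q
Q | __a[a]_____a   read a → write _, move left, go to Q
Q | __[a]______a   read a → write _, move left, go to Q
Q | _[_]_______a   read _ → write a, move right, go to P
P | _a[_]______a   read _ → write a, move right, go to S
S | _aa[_]_____a   read _ → write a, move left, go to P
P | _a[a]a_____a   read a → write b, move left, go to R
R | _[a]ba_____a   read a → write _, move right, go to S
S | __[b]a_____a   read b → write _, move left, go to S
S | _[_]_a_____a   read _ → write a, move left, go to P
P | [_]a_a_____a   read _ → write a, move right, go to S
S | a[a]_a_____a
M halts after 21 transitions.

21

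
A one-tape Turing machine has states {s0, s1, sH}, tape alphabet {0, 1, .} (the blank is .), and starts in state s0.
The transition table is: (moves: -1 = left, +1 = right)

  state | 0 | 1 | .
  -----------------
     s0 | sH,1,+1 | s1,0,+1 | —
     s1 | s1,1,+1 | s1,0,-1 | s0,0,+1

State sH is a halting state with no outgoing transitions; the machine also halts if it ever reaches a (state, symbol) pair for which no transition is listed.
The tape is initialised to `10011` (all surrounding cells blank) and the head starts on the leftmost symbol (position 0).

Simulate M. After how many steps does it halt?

17

state=s0 head=0 tape=.[1]0011   (s0,1)→(s1,0,+1)
state=s1 head=1 tape=.0[0]011   (s1,0)→(s1,1,+1)
state=s1 head=2 tape=.01[0]11   (s1,0)→(s1,1,+1)
state=s1 head=3 tape=.011[1]1   (s1,1)→(s1,0,-1)
state=s1 head=2 tape=.01[1]01   (s1,1)→(s1,0,-1)
state=s1 head=1 tape=.0[1]001   (s1,1)→(s1,0,-1)
state=s1 head=0 tape=.[0]0001   (s1,0)→(s1,1,+1)
state=s1 head=1 tape=.1[0]001   (s1,0)→(s1,1,+1)
state=s1 head=2 tape=.11[0]01   (s1,0)→(s1,1,+1)
state=s1 head=3 tape=.111[0]1   (s1,0)→(s1,1,+1)
state=s1 head=4 tape=.1111[1]   (s1,1)→(s1,0,-1)
state=s1 head=3 tape=.111[1]0   (s1,1)→(s1,0,-1)
state=s1 head=2 tape=.11[1]00   (s1,1)→(s1,0,-1)
state=s1 head=1 tape=.1[1]000   (s1,1)→(s1,0,-1)
state=s1 head=0 tape=.[1]0000   (s1,1)→(s1,0,-1)
state=s1 head=-1 tape=[.]00000   (s1,.)→(s0,0,+1)
state=s0 head=0 tape=0[0]0000   (s0,0)→(sH,1,+1)
state=sH head=1 tape=01[0]000
M halts after 17 transitions.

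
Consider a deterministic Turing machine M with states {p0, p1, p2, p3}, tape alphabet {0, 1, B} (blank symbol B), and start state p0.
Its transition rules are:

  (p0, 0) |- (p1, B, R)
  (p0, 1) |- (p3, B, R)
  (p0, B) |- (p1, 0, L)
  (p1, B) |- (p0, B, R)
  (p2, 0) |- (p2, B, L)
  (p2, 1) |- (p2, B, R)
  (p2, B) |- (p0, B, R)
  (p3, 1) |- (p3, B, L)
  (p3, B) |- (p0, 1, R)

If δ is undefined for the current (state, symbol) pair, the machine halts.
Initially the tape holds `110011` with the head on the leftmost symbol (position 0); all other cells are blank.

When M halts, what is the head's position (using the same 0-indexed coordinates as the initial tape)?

state=p0 head=0 tape=[1]10011   (p0,1)→(p3,B,R)
state=p3 head=1 tape=B[1]0011   (p3,1)→(p3,B,L)
state=p3 head=0 tape=[B]B0011   (p3,B)→(p0,1,R)
state=p0 head=1 tape=1[B]0011   (p0,B)→(p1,0,L)
state=p1 head=0 tape=[1]00011
At halt the head is at cell 0.

0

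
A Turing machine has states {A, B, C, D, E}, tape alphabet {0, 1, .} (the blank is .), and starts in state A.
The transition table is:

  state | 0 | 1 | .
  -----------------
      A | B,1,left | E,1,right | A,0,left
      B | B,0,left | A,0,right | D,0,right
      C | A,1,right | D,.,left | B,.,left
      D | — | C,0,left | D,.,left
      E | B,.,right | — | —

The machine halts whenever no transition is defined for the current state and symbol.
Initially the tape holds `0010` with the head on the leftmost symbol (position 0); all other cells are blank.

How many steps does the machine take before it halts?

state=A head=0 tape=.[0]010   (A,0)→(B,1,left)
state=B head=-1 tape=[.]1010   (B,.)→(D,0,right)
state=D head=0 tape=0[1]010   (D,1)→(C,0,left)
state=C head=-1 tape=[0]0010   (C,0)→(A,1,right)
state=A head=0 tape=1[0]010   (A,0)→(B,1,left)
state=B head=-1 tape=[1]1010   (B,1)→(A,0,right)
state=A head=0 tape=0[1]010   (A,1)→(E,1,right)
state=E head=1 tape=01[0]10   (E,0)→(B,.,right)
state=B head=2 tape=01.[1]0   (B,1)→(A,0,right)
state=A head=3 tape=01.0[0]   (A,0)→(B,1,left)
state=B head=2 tape=01.[0]1   (B,0)→(B,0,left)
state=B head=1 tape=01[.]01   (B,.)→(D,0,right)
state=D head=2 tape=010[0]1
M halts after 12 transitions.

12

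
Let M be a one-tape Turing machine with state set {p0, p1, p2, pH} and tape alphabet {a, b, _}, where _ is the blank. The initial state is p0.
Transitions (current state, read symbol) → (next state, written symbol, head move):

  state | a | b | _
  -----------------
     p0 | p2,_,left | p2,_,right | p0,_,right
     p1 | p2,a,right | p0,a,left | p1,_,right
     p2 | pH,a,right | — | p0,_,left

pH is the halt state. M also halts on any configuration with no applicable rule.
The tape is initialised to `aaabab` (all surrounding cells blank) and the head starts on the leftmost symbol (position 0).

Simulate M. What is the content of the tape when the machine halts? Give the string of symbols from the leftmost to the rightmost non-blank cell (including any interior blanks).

ab

p0 | __[a]aabab   read a → write _, move left, go to p2
p2 | _[_]_aabab   read _ → write _, move left, go to p0
p0 | [_]__aabab   read _ → write _, move right, go to p0
p0 | _[_]_aabab   read _ → write _, move right, go to p0
p0 | __[_]aabab   read _ → write _, move right, go to p0
p0 | ___[a]abab   read a → write _, move left, go to p2
p2 | __[_]_abab   read _ → write _, move left, go to p0
p0 | _[_]__abab   read _ → write _, move right, go to p0
p0 | __[_]_abab   read _ → write _, move right, go to p0
p0 | ___[_]abab   read _ → write _, move right, go to p0
p0 | ____[a]bab   read a → write _, move left, go to p2
p2 | ___[_]_bab   read _ → write _, move left, go to p0
p0 | __[_]__bab   read _ → write _, move right, go to p0
p0 | ___[_]_bab   read _ → write _, move right, go to p0
p0 | ____[_]bab   read _ → write _, move right, go to p0
p0 | _____[b]ab   read b → write _, move right, go to p2
p2 | ______[a]b   read a → write a, move right, go to pH
pH | ______a[b]
The non-blank tape span at halt is ab.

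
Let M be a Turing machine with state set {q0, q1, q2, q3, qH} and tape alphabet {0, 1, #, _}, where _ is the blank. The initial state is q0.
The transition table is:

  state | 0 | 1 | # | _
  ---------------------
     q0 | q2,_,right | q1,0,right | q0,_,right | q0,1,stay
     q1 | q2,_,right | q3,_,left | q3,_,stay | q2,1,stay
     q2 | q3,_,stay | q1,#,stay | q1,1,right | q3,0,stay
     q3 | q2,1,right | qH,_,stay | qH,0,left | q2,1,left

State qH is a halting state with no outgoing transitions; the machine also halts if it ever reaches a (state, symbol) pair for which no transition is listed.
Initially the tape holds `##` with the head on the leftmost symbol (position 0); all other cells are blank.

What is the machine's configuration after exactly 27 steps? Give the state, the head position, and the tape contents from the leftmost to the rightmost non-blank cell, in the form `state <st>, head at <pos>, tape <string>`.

state=q0 head=0 tape=_[#]#__   (q0,#)→(q0,_,right)
state=q0 head=1 tape=__[#]__   (q0,#)→(q0,_,right)
state=q0 head=2 tape=___[_]_   (q0,_)→(q0,1,stay)
state=q0 head=2 tape=___[1]_   (q0,1)→(q1,0,right)
state=q1 head=3 tape=___0[_]   (q1,_)→(q2,1,stay)
state=q2 head=3 tape=___0[1]   (q2,1)→(q1,#,stay)
state=q1 head=3 tape=___0[#]   (q1,#)→(q3,_,stay)
state=q3 head=3 tape=___0[_]   (q3,_)→(q2,1,left)
state=q2 head=2 tape=___[0]1   (q2,0)→(q3,_,stay)
state=q3 head=2 tape=___[_]1   (q3,_)→(q2,1,left)
state=q2 head=1 tape=__[_]11   (q2,_)→(q3,0,stay)
state=q3 head=1 tape=__[0]11   (q3,0)→(q2,1,right)
state=q2 head=2 tape=__1[1]1   (q2,1)→(q1,#,stay)
state=q1 head=2 tape=__1[#]1   (q1,#)→(q3,_,stay)
state=q3 head=2 tape=__1[_]1   (q3,_)→(q2,1,left)
state=q2 head=1 tape=__[1]11   (q2,1)→(q1,#,stay)
state=q1 head=1 tape=__[#]11   (q1,#)→(q3,_,stay)
state=q3 head=1 tape=__[_]11   (q3,_)→(q2,1,left)
state=q2 head=0 tape=_[_]111   (q2,_)→(q3,0,stay)
state=q3 head=0 tape=_[0]111   (q3,0)→(q2,1,right)
state=q2 head=1 tape=_1[1]11   (q2,1)→(q1,#,stay)
state=q1 head=1 tape=_1[#]11   (q1,#)→(q3,_,stay)
state=q3 head=1 tape=_1[_]11   (q3,_)→(q2,1,left)
state=q2 head=0 tape=_[1]111   (q2,1)→(q1,#,stay)
state=q1 head=0 tape=_[#]111   (q1,#)→(q3,_,stay)
state=q3 head=0 tape=_[_]111   (q3,_)→(q2,1,left)
state=q2 head=-1 tape=[_]1111   (q2,_)→(q3,0,stay)
state=q3 head=-1 tape=[0]1111
After 27 steps: state q3, head at -1, tape 01111.

state q3, head at -1, tape 01111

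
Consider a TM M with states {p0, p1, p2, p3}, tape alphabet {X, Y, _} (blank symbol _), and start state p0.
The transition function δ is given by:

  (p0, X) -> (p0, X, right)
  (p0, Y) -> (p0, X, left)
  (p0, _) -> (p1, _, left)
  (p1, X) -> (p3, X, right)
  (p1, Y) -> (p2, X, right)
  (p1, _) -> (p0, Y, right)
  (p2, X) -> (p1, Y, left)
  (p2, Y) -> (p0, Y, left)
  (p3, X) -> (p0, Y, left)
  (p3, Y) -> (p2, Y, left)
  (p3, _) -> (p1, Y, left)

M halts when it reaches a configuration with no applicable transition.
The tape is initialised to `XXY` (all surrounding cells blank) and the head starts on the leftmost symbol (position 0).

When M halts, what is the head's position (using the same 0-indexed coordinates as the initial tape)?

p0 | ___[X]XY_   read X → write X, move right, go to p0
p0 | ___X[X]Y_   read X → write X, move right, go to p0
p0 | ___XX[Y]_   read Y → write X, move left, go to p0
p0 | ___X[X]X_   read X → write X, move right, go to p0
p0 | ___XX[X]_   read X → write X, move right, go to p0
p0 | ___XXX[_]   read _ → write _, move left, go to p1
p1 | ___XX[X]_   read X → write X, move right, go to p3
p3 | ___XXX[_]   read _ → write Y, move left, go to p1
p1 | ___XX[X]Y   read X → write X, move right, go to p3
p3 | ___XXX[Y]   read Y → write Y, move left, go to p2
p2 | ___XX[X]Y   read X → write Y, move left, go to p1
p1 | ___X[X]YY   read X → write X, move right, go to p3
p3 | ___XX[Y]Y   read Y → write Y, move left, go to p2
p2 | ___X[X]YY   read X → write Y, move left, go to p1
p1 | ___[X]YYY   read X → write X, move right, go to p3
p3 | ___X[Y]YY   read Y → write Y, move left, go to p2
p2 | ___[X]YYY   read X → write Y, move left, go to p1
p1 | __[_]YYYY   read _ → write Y, move right, go to p0
p0 | __Y[Y]YYY   read Y → write X, move left, go to p0
p0 | __[Y]XYYY   read Y → write X, move left, go to p0
p0 | _[_]XXYYY   read _ → write _, move left, go to p1
p1 | [_]_XXYYY   read _ → write Y, move right, go to p0
p0 | Y[_]XXYYY   read _ → write _, move left, go to p1
p1 | [Y]_XXYYY   read Y → write X, move right, go to p2
p2 | X[_]XXYYY
At halt the head is at cell -2.

-2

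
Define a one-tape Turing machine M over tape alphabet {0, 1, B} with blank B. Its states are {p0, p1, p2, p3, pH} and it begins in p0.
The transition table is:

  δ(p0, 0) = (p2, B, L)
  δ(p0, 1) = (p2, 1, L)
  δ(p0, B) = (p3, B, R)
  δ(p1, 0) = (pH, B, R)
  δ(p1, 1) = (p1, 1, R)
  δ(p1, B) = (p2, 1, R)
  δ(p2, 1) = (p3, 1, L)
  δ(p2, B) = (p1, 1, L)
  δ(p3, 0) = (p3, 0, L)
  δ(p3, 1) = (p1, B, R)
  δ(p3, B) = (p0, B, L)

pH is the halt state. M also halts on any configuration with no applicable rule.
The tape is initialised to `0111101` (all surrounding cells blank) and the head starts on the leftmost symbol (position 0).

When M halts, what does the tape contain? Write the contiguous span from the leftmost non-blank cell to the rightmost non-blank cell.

p0 | BB[0]111101   read 0 → write B, move L, go to p2
p2 | B[B]B111101   read B → write 1, move L, go to p1
p1 | [B]1B111101   read B → write 1, move R, go to p2
p2 | 1[1]B111101   read 1 → write 1, move L, go to p3
p3 | [1]1B111101   read 1 → write B, move R, go to p1
p1 | B[1]B111101   read 1 → write 1, move R, go to p1
p1 | B1[B]111101   read B → write 1, move R, go to p2
p2 | B11[1]11101   read 1 → write 1, move L, go to p3
p3 | B1[1]111101   read 1 → write B, move R, go to p1
p1 | B1B[1]11101   read 1 → write 1, move R, go to p1
p1 | B1B1[1]1101   read 1 → write 1, move R, go to p1
p1 | B1B11[1]101   read 1 → write 1, move R, go to p1
p1 | B1B111[1]01   read 1 → write 1, move R, go to p1
p1 | B1B1111[0]1   read 0 → write B, move R, go to pH
pH | B1B1111B[1]
The non-blank tape span at halt is 1B1111B1.

1B1111B1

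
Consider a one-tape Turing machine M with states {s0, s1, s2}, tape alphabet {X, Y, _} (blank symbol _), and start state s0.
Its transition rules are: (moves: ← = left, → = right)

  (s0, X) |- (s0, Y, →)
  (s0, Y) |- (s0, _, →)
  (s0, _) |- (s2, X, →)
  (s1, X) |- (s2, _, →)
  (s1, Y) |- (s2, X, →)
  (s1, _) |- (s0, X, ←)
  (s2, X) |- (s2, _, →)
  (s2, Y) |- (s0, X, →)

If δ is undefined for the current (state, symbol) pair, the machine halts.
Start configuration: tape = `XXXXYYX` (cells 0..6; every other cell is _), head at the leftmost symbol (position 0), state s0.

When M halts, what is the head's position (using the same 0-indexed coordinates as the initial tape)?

state=s0 head=0 tape=[X]XXXYYX__   (s0,X)→(s0,Y,→)
state=s0 head=1 tape=Y[X]XXYYX__   (s0,X)→(s0,Y,→)
state=s0 head=2 tape=YY[X]XYYX__   (s0,X)→(s0,Y,→)
state=s0 head=3 tape=YYY[X]YYX__   (s0,X)→(s0,Y,→)
state=s0 head=4 tape=YYYY[Y]YX__   (s0,Y)→(s0,_,→)
state=s0 head=5 tape=YYYY_[Y]X__   (s0,Y)→(s0,_,→)
state=s0 head=6 tape=YYYY__[X]__   (s0,X)→(s0,Y,→)
state=s0 head=7 tape=YYYY__Y[_]_   (s0,_)→(s2,X,→)
state=s2 head=8 tape=YYYY__YX[_]
At halt the head is at cell 8.

8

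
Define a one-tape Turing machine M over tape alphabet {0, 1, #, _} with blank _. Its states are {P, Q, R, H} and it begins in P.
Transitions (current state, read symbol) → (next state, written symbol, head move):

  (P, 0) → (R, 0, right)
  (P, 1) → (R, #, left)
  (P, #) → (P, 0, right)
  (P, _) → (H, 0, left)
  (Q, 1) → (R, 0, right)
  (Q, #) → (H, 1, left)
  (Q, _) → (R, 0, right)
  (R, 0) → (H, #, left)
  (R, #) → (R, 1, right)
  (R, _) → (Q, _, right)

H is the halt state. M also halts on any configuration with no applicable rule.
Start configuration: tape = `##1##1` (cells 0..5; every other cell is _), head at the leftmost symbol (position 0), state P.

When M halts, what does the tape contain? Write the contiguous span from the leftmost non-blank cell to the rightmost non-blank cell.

0####1

state=P head=0 tape=[#]#1##1   (P,#)→(P,0,right)
state=P head=1 tape=0[#]1##1   (P,#)→(P,0,right)
state=P head=2 tape=00[1]##1   (P,1)→(R,#,left)
state=R head=1 tape=0[0]###1   (R,0)→(H,#,left)
state=H head=0 tape=[0]####1
The non-blank tape span at halt is 0####1.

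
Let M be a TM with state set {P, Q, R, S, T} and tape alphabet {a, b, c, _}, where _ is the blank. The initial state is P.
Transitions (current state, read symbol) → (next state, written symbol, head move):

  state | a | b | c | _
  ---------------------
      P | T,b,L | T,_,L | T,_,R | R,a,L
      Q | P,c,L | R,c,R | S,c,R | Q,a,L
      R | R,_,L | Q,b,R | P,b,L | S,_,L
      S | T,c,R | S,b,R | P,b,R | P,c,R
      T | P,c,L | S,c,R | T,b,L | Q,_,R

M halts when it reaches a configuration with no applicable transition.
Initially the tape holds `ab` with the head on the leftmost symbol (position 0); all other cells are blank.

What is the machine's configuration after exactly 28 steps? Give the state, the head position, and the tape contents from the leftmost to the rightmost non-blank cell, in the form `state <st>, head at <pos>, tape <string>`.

P | _[a]b_____   read a → write b, move L, go to T
T | [_]bb_____   read _ → write _, move R, go to Q
Q | _[b]b_____   read b → write c, move R, go to R
R | _c[b]_____   read b → write b, move R, go to Q
Q | _cb[_]____   read _ → write a, move L, go to Q
Q | _c[b]a____   read b → write c, move R, go to R
R | _cc[a]____   read a → write _, move L, go to R
R | _c[c]_____   read c → write b, move L, go to P
P | _[c]b_____   read c → write _, move R, go to T
T | __[b]_____   read b → write c, move R, go to S
S | __c[_]____   read _ → write c, move R, go to P
P | __cc[_]___   read _ → write a, move L, go to R
R | __c[c]a___   read c → write b, move L, go to P
P | __[c]ba___   read c → write _, move R, go to T
T | ___[b]a___   read b → write c, move R, go to S
S | ___c[a]___   read a → write c, move R, go to T
T | ___cc[_]__   read _ → write _, move R, go to Q
Q | ___cc_[_]_   read _ → write a, move L, go to Q
Q | ___cc[_]a_   read _ → write a, move L, go to Q
Q | ___c[c]aa_   read c → write c, move R, go to S
S | ___cc[a]a_   read a → write c, move R, go to T
T | ___ccc[a]_   read a → write c, move L, go to P
P | ___cc[c]c_   read c → write _, move R, go to T
T | ___cc_[c]_   read c → write b, move L, go to T
T | ___cc[_]b_   read _ → write _, move R, go to Q
Q | ___cc_[b]_   read b → write c, move R, go to R
R | ___cc_c[_]   read _ → write _, move L, go to S
S | ___cc_[c]_   read c → write b, move R, go to P
P | ___cc_b[_]
After 28 steps: state P, head at 6, tape cc_b.

state P, head at 6, tape cc_b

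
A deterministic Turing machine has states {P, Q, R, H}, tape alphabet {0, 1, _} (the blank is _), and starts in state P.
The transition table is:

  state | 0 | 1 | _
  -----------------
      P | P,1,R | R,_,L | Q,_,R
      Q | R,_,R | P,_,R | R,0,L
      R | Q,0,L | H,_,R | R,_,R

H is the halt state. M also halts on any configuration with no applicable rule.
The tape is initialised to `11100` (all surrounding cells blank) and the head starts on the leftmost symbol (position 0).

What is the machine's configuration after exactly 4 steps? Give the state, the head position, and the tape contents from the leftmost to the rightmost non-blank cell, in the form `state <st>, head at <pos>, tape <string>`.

state H, head at 2, tape 100

state=P head=0 tape=_[1]1100   (P,1)→(R,_,L)
state=R head=-1 tape=[_]_1100   (R,_)→(R,_,R)
state=R head=0 tape=_[_]1100   (R,_)→(R,_,R)
state=R head=1 tape=__[1]100   (R,1)→(H,_,R)
state=H head=2 tape=___[1]00
After 4 steps: state H, head at 2, tape 100.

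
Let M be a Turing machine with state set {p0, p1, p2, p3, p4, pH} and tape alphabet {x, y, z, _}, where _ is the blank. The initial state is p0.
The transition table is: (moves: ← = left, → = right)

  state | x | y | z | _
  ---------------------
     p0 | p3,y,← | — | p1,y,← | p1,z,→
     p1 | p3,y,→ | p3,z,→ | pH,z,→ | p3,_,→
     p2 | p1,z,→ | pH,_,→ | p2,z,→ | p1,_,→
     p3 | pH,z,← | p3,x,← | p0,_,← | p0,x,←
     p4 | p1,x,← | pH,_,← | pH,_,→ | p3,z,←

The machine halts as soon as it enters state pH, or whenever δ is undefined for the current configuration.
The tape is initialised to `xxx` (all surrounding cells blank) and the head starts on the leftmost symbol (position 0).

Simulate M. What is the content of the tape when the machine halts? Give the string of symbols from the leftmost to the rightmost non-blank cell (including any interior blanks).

z_zxxx

state=p0 head=0 tape=___[x]xx   (p0,x)→(p3,y,←)
state=p3 head=-1 tape=__[_]yxx   (p3,_)→(p0,x,←)
state=p0 head=-2 tape=_[_]xyxx   (p0,_)→(p1,z,→)
state=p1 head=-1 tape=_z[x]yxx   (p1,x)→(p3,y,→)
state=p3 head=0 tape=_zy[y]xx   (p3,y)→(p3,x,←)
state=p3 head=-1 tape=_z[y]xxx   (p3,y)→(p3,x,←)
state=p3 head=-2 tape=_[z]xxxx   (p3,z)→(p0,_,←)
state=p0 head=-3 tape=[_]_xxxx   (p0,_)→(p1,z,→)
state=p1 head=-2 tape=z[_]xxxx   (p1,_)→(p3,_,→)
state=p3 head=-1 tape=z_[x]xxx   (p3,x)→(pH,z,←)
state=pH head=-2 tape=z[_]zxxx
The non-blank tape span at halt is z_zxxx.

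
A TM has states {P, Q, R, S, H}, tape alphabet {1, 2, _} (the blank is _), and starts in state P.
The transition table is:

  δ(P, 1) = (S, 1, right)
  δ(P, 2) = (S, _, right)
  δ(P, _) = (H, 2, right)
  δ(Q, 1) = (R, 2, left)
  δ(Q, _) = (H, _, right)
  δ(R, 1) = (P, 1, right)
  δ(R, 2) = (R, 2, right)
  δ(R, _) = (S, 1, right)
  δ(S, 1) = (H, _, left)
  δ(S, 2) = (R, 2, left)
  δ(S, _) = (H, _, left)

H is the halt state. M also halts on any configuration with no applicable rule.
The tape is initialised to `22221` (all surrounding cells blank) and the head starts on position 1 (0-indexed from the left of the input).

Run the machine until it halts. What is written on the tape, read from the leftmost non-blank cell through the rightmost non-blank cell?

211

state=P head=1 tape=2[2]221   (P,2)→(S,_,right)
state=S head=2 tape=2_[2]21   (S,2)→(R,2,left)
state=R head=1 tape=2[_]221   (R,_)→(S,1,right)
state=S head=2 tape=21[2]21   (S,2)→(R,2,left)
state=R head=1 tape=2[1]221   (R,1)→(P,1,right)
state=P head=2 tape=21[2]21   (P,2)→(S,_,right)
state=S head=3 tape=21_[2]1   (S,2)→(R,2,left)
state=R head=2 tape=21[_]21   (R,_)→(S,1,right)
state=S head=3 tape=211[2]1   (S,2)→(R,2,left)
state=R head=2 tape=21[1]21   (R,1)→(P,1,right)
state=P head=3 tape=211[2]1   (P,2)→(S,_,right)
state=S head=4 tape=211_[1]   (S,1)→(H,_,left)
state=H head=3 tape=211[_]_
The non-blank tape span at halt is 211.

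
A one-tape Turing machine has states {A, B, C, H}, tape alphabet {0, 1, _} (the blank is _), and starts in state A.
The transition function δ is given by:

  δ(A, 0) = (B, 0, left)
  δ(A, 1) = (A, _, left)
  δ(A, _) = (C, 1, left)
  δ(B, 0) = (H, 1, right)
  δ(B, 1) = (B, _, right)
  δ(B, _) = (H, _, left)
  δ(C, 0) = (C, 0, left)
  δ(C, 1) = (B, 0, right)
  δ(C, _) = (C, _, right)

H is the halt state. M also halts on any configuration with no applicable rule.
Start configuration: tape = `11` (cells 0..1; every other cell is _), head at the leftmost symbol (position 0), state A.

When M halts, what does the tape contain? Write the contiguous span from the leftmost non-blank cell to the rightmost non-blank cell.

A | __[1]1   read 1 → write _, move left, go to A
A | _[_]_1   read _ → write 1, move left, go to C
C | [_]1_1   read _ → write _, move right, go to C
C | _[1]_1   read 1 → write 0, move right, go to B
B | _0[_]1   read _ → write _, move left, go to H
H | _[0]_1
The non-blank tape span at halt is 0_1.

0_1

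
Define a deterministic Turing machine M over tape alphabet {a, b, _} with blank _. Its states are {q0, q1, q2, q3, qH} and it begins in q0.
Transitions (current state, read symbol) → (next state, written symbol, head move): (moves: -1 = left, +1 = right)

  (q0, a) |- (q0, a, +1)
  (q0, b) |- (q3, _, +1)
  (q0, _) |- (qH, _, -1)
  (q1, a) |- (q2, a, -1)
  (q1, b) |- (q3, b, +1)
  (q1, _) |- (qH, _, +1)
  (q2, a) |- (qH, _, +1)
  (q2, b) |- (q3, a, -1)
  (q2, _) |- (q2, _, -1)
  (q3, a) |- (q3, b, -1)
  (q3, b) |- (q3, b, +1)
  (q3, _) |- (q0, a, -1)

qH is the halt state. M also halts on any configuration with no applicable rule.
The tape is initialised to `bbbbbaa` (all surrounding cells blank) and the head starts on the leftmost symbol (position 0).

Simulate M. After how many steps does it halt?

31

q0 | _[b]bbbbaa_   read b → write _, move +1, go to q3
q3 | __[b]bbbaa_   read b → write b, move +1, go to q3
q3 | __b[b]bbaa_   read b → write b, move +1, go to q3
q3 | __bb[b]baa_   read b → write b, move +1, go to q3
q3 | __bbb[b]aa_   read b → write b, move +1, go to q3
q3 | __bbbb[a]a_   read a → write b, move -1, go to q3
q3 | __bbb[b]ba_   read b → write b, move +1, go to q3
q3 | __bbbb[b]a_   read b → write b, move +1, go to q3
q3 | __bbbbb[a]_   read a → write b, move -1, go to q3
q3 | __bbbb[b]b_   read b → write b, move +1, go to q3
q3 | __bbbbb[b]_   read b → write b, move +1, go to q3
q3 | __bbbbbb[_]   read _ → write a, move -1, go to q0
q0 | __bbbbb[b]a   read b → write _, move +1, go to q3
q3 | __bbbbb_[a]   read a → write b, move -1, go to q3
q3 | __bbbbb[_]b   read _ → write a, move -1, go to q0
q0 | __bbbb[b]ab   read b → write _, move +1, go to q3
q3 | __bbbb_[a]b   read a → write b, move -1, go to q3
q3 | __bbbb[_]bb   read _ → write a, move -1, go to q0
q0 | __bbb[b]abb   read b → write _, move +1, go to q3
q3 | __bbb_[a]bb   read a → write b, move -1, go to q3
q3 | __bbb[_]bbb   read _ → write a, move -1, go to q0
q0 | __bb[b]abbb   read b → write _, move +1, go to q3
q3 | __bb_[a]bbb   read a → write b, move -1, go to q3
q3 | __bb[_]bbbb   read _ → write a, move -1, go to q0
q0 | __b[b]abbbb   read b → write _, move +1, go to q3
q3 | __b_[a]bbbb   read a → write b, move -1, go to q3
q3 | __b[_]bbbbb   read _ → write a, move -1, go to q0
q0 | __[b]abbbbb   read b → write _, move +1, go to q3
q3 | ___[a]bbbbb   read a → write b, move -1, go to q3
q3 | __[_]bbbbbb   read _ → write a, move -1, go to q0
q0 | _[_]abbbbbb   read _ → write _, move -1, go to qH
qH | [_]_abbbbbb
M halts after 31 transitions.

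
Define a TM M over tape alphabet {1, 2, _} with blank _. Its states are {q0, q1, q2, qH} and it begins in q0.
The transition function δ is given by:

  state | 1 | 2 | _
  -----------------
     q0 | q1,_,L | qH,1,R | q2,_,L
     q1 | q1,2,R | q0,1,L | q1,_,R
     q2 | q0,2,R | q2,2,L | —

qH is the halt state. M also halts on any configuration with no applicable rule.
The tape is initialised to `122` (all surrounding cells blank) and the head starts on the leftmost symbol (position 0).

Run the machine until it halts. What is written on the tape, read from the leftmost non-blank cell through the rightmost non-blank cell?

12

q0 | _[1]22   read 1 → write _, move L, go to q1
q1 | [_]_22   read _ → write _, move R, go to q1
q1 | _[_]22   read _ → write _, move R, go to q1
q1 | __[2]2   read 2 → write 1, move L, go to q0
q0 | _[_]12   read _ → write _, move L, go to q2
q2 | [_]_12
The non-blank tape span at halt is 12.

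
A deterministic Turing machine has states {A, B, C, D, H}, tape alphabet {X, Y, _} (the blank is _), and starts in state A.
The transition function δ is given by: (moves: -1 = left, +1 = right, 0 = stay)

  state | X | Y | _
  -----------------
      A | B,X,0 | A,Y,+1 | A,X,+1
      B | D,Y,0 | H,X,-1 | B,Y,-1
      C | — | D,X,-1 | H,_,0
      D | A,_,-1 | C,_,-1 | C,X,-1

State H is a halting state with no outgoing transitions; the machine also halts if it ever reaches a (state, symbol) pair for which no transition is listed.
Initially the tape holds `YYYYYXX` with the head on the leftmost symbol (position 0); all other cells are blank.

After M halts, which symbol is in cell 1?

_

A | __[Y]YYYYXX   read Y → write Y, move +1, go to A
A | __Y[Y]YYYXX   read Y → write Y, move +1, go to A
A | __YY[Y]YYXX   read Y → write Y, move +1, go to A
A | __YYY[Y]YXX   read Y → write Y, move +1, go to A
A | __YYYY[Y]XX   read Y → write Y, move +1, go to A
A | __YYYYY[X]X   read X → write X, move 0, go to B
B | __YYYYY[X]X   read X → write Y, move 0, go to D
D | __YYYYY[Y]X   read Y → write _, move -1, go to C
C | __YYYY[Y]_X   read Y → write X, move -1, go to D
D | __YYY[Y]X_X   read Y → write _, move -1, go to C
C | __YY[Y]_X_X   read Y → write X, move -1, go to D
D | __Y[Y]X_X_X   read Y → write _, move -1, go to C
C | __[Y]_X_X_X   read Y → write X, move -1, go to D
D | _[_]X_X_X_X   read _ → write X, move -1, go to C
C | [_]XX_X_X_X   read _ → write _, move 0, go to H
H | [_]XX_X_X_X
Cell 1 holds _ when M halts.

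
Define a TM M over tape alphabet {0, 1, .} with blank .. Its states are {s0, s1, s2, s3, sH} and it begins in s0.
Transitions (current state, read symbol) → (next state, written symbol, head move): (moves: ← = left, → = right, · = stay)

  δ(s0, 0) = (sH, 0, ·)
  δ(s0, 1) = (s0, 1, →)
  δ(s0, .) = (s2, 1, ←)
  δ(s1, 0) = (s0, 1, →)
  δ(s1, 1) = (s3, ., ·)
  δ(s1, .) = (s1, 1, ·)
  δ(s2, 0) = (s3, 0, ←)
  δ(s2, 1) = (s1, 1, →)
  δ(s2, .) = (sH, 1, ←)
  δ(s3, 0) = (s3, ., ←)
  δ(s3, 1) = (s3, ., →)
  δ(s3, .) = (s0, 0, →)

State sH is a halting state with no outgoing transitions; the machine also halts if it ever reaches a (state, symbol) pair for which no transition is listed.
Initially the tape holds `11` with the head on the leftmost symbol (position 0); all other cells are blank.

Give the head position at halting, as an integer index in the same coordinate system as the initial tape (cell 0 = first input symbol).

state=s0 head=0 tape=.[1]1..   (s0,1)→(s0,1,→)
state=s0 head=1 tape=.1[1]..   (s0,1)→(s0,1,→)
state=s0 head=2 tape=.11[.].   (s0,.)→(s2,1,←)
state=s2 head=1 tape=.1[1]1.   (s2,1)→(s1,1,→)
state=s1 head=2 tape=.11[1].   (s1,1)→(s3,.,·)
state=s3 head=2 tape=.11[.].   (s3,.)→(s0,0,→)
state=s0 head=3 tape=.110[.]   (s0,.)→(s2,1,←)
state=s2 head=2 tape=.11[0]1   (s2,0)→(s3,0,←)
state=s3 head=1 tape=.1[1]01   (s3,1)→(s3,.,→)
state=s3 head=2 tape=.1.[0]1   (s3,0)→(s3,.,←)
state=s3 head=1 tape=.1[.].1   (s3,.)→(s0,0,→)
state=s0 head=2 tape=.10[.]1   (s0,.)→(s2,1,←)
state=s2 head=1 tape=.1[0]11   (s2,0)→(s3,0,←)
state=s3 head=0 tape=.[1]011   (s3,1)→(s3,.,→)
state=s3 head=1 tape=..[0]11   (s3,0)→(s3,.,←)
state=s3 head=0 tape=.[.].11   (s3,.)→(s0,0,→)
state=s0 head=1 tape=.0[.]11   (s0,.)→(s2,1,←)
state=s2 head=0 tape=.[0]111   (s2,0)→(s3,0,←)
state=s3 head=-1 tape=[.]0111   (s3,.)→(s0,0,→)
state=s0 head=0 tape=0[0]111   (s0,0)→(sH,0,·)
state=sH head=0 tape=0[0]111
At halt the head is at cell 0.

0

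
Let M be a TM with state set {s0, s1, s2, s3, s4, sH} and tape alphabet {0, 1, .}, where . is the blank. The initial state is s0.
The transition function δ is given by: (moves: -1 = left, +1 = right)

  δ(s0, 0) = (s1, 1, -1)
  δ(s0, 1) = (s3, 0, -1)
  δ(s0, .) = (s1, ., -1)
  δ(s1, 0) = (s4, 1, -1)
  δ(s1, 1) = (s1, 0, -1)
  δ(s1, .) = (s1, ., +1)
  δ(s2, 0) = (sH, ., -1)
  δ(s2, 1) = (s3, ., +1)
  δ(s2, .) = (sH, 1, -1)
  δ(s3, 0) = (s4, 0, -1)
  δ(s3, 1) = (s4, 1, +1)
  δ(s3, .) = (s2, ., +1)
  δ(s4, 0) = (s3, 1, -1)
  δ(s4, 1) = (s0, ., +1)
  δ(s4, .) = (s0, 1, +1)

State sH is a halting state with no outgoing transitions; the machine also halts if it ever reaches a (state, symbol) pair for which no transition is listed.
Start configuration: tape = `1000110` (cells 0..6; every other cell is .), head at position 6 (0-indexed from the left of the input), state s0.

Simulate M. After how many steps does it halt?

s0 | 100011[0]   read 0 → write 1, move -1, go to s1
s1 | 10001[1]1   read 1 → write 0, move -1, go to s1
s1 | 1000[1]01   read 1 → write 0, move -1, go to s1
s1 | 100[0]001   read 0 → write 1, move -1, go to s4
s4 | 10[0]1001   read 0 → write 1, move -1, go to s3
s3 | 1[0]11001   read 0 → write 0, move -1, go to s4
s4 | [1]011001   read 1 → write ., move +1, go to s0
s0 | .[0]11001   read 0 → write 1, move -1, go to s1
s1 | [.]111001   read . → write ., move +1, go to s1
s1 | .[1]11001   read 1 → write 0, move -1, go to s1
s1 | [.]011001   read . → write ., move +1, go to s1
s1 | .[0]11001   read 0 → write 1, move -1, go to s4
s4 | [.]111001   read . → write 1, move +1, go to s0
s0 | 1[1]11001   read 1 → write 0, move -1, go to s3
s3 | [1]011001   read 1 → write 1, move +1, go to s4
s4 | 1[0]11001   read 0 → write 1, move -1, go to s3
s3 | [1]111001   read 1 → write 1, move +1, go to s4
s4 | 1[1]11001   read 1 → write ., move +1, go to s0
s0 | 1.[1]1001   read 1 → write 0, move -1, go to s3
s3 | 1[.]01001   read . → write ., move +1, go to s2
s2 | 1.[0]1001   read 0 → write ., move -1, go to sH
sH | 1[.].1001
M halts after 21 transitions.

21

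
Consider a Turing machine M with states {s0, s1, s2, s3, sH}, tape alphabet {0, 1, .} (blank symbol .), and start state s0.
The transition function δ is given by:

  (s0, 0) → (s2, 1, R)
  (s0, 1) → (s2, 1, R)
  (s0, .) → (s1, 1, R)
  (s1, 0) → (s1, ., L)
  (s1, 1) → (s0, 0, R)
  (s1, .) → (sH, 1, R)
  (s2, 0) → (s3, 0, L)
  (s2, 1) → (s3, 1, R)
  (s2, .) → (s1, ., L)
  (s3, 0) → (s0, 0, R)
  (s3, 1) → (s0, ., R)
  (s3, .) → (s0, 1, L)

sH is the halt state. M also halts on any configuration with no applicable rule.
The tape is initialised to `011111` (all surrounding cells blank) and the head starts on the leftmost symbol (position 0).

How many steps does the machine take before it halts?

state=s0 head=0 tape=[0]11111...   (s0,0)→(s2,1,R)
state=s2 head=1 tape=1[1]1111...   (s2,1)→(s3,1,R)
state=s3 head=2 tape=11[1]111...   (s3,1)→(s0,.,R)
state=s0 head=3 tape=11.[1]11...   (s0,1)→(s2,1,R)
state=s2 head=4 tape=11.1[1]1...   (s2,1)→(s3,1,R)
state=s3 head=5 tape=11.11[1]...   (s3,1)→(s0,.,R)
state=s0 head=6 tape=11.11.[.]..   (s0,.)→(s1,1,R)
state=s1 head=7 tape=11.11.1[.].   (s1,.)→(sH,1,R)
state=sH head=8 tape=11.11.11[.]
M halts after 8 transitions.

8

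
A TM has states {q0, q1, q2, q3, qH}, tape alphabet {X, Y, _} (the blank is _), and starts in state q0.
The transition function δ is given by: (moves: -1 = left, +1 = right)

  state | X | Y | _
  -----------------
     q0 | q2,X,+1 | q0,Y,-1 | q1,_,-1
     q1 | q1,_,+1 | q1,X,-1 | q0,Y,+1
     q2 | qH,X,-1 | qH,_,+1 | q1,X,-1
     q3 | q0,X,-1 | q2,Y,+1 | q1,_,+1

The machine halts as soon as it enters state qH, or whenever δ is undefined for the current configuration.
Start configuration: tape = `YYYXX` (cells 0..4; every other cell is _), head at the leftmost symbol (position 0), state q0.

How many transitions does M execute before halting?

14

state=q0 head=0 tape=___[Y]YYXX   (q0,Y)→(q0,Y,-1)
state=q0 head=-1 tape=__[_]YYYXX   (q0,_)→(q1,_,-1)
state=q1 head=-2 tape=_[_]_YYYXX   (q1,_)→(q0,Y,+1)
state=q0 head=-1 tape=_Y[_]YYYXX   (q0,_)→(q1,_,-1)
state=q1 head=-2 tape=_[Y]_YYYXX   (q1,Y)→(q1,X,-1)
state=q1 head=-3 tape=[_]X_YYYXX   (q1,_)→(q0,Y,+1)
state=q0 head=-2 tape=Y[X]_YYYXX   (q0,X)→(q2,X,+1)
state=q2 head=-1 tape=YX[_]YYYXX   (q2,_)→(q1,X,-1)
state=q1 head=-2 tape=Y[X]XYYYXX   (q1,X)→(q1,_,+1)
state=q1 head=-1 tape=Y_[X]YYYXX   (q1,X)→(q1,_,+1)
state=q1 head=0 tape=Y__[Y]YYXX   (q1,Y)→(q1,X,-1)
state=q1 head=-1 tape=Y_[_]XYYXX   (q1,_)→(q0,Y,+1)
state=q0 head=0 tape=Y_Y[X]YYXX   (q0,X)→(q2,X,+1)
state=q2 head=1 tape=Y_YX[Y]YXX   (q2,Y)→(qH,_,+1)
state=qH head=2 tape=Y_YX_[Y]XX
M halts after 14 transitions.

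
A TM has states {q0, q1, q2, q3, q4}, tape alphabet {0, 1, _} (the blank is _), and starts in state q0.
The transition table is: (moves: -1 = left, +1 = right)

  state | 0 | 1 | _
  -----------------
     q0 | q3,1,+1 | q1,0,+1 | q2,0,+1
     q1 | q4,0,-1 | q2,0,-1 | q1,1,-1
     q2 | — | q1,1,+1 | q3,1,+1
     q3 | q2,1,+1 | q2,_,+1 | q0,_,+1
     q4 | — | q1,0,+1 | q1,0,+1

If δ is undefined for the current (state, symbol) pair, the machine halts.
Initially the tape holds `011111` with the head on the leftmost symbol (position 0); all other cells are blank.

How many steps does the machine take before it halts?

q0 | [0]11111   read 0 → write 1, move +1, go to q3
q3 | 1[1]1111   read 1 → write _, move +1, go to q2
q2 | 1_[1]111   read 1 → write 1, move +1, go to q1
q1 | 1_1[1]11   read 1 → write 0, move -1, go to q2
q2 | 1_[1]011   read 1 → write 1, move +1, go to q1
q1 | 1_1[0]11   read 0 → write 0, move -1, go to q4
q4 | 1_[1]011   read 1 → write 0, move +1, go to q1
q1 | 1_0[0]11   read 0 → write 0, move -1, go to q4
q4 | 1_[0]011
M halts after 8 transitions.

8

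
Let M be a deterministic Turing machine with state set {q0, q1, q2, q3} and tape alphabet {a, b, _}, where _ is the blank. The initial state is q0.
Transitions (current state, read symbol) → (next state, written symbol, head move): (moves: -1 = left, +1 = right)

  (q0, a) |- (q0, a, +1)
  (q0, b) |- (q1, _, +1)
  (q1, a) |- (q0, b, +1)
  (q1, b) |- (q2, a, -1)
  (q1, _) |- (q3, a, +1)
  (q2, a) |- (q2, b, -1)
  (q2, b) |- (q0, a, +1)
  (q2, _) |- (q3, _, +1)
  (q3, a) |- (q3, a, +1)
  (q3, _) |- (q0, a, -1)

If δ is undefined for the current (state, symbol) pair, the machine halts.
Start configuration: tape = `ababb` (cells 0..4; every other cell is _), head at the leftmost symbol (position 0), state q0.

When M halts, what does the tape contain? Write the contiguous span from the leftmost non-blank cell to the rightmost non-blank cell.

a_b_aa

state=q0 head=0 tape=[a]babb__   (q0,a)→(q0,a,+1)
state=q0 head=1 tape=a[b]abb__   (q0,b)→(q1,_,+1)
state=q1 head=2 tape=a_[a]bb__   (q1,a)→(q0,b,+1)
state=q0 head=3 tape=a_b[b]b__   (q0,b)→(q1,_,+1)
state=q1 head=4 tape=a_b_[b]__   (q1,b)→(q2,a,-1)
state=q2 head=3 tape=a_b[_]a__   (q2,_)→(q3,_,+1)
state=q3 head=4 tape=a_b_[a]__   (q3,a)→(q3,a,+1)
state=q3 head=5 tape=a_b_a[_]_   (q3,_)→(q0,a,-1)
state=q0 head=4 tape=a_b_[a]a_   (q0,a)→(q0,a,+1)
state=q0 head=5 tape=a_b_a[a]_   (q0,a)→(q0,a,+1)
state=q0 head=6 tape=a_b_aa[_]
The non-blank tape span at halt is a_b_aa.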